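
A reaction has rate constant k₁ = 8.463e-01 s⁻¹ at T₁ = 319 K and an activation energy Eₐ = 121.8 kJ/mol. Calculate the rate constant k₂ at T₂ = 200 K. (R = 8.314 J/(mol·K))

1.149e-12 s⁻¹

Step 1: Use the two-temperature Arrhenius form: ln(k₂/k₁) = -Eₐ/R × (1/T₂ - 1/T₁)
Step 2: Convert Eₐ to J/mol: 121.8 kJ/mol = 121800 J/mol
Step 3: 1/T₂ - 1/T₁ = 1/200 - 1/319 = 1.865204e-03 K⁻¹
Step 4: ln(k₂/k₁) = -121800/8.314 × 1.865204e-03 = -27.32522
Step 5: k₂ = k₁ × exp(-27.32522) = 8.463e-01 × 1.35771e-12 = 1.149e-12 s⁻¹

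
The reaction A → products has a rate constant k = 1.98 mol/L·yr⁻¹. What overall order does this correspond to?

zeroth order (0)

Step 1: The units of k for an nth-order reaction are (concentration)^(1-n)·(time)⁻¹.
Step 2: Here k has units mol/L·yr⁻¹, so the concentration exponent is 1.
Step 3: 1 - n = 1 ⇒ n = 0. The reaction is zeroth order.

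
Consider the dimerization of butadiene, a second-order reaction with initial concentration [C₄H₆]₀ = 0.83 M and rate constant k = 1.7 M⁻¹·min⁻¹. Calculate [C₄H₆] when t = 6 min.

0.08768 M

Step 1: For a second-order reaction: 1/[C₄H₆] = 1/[C₄H₆]₀ + kt
Step 2: 1/[C₄H₆] = 1/0.83 + 1.7 × 6
Step 3: 1/[C₄H₆] = 1.205 + 10.2 = 11.4
Step 4: [C₄H₆] = 1/11.4 = 0.08768 M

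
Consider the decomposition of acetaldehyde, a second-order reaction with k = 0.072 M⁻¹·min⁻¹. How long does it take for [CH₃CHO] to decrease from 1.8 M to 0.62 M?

14.69 min

Step 1: For second-order: t = (1/[CH₃CHO] - 1/[CH₃CHO]₀)/k
Step 2: t = (1/0.62 - 1/1.8)/0.072
Step 3: t = (1.613 - 0.5556)/0.072
Step 4: t = 1.057/0.072 = 14.69 min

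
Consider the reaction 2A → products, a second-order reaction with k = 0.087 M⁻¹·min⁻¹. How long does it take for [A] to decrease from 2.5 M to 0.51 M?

17.94 min

Step 1: For second-order: t = (1/[A] - 1/[A]₀)/k
Step 2: t = (1/0.51 - 1/2.5)/0.087
Step 3: t = (1.961 - 0.4)/0.087
Step 4: t = 1.561/0.087 = 17.94 min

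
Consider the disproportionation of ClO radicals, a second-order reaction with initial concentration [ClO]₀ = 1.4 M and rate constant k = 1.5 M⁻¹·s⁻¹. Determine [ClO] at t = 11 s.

0.05809 M

Step 1: For a second-order reaction: 1/[ClO] = 1/[ClO]₀ + kt
Step 2: 1/[ClO] = 1/1.4 + 1.5 × 11
Step 3: 1/[ClO] = 0.7143 + 16.5 = 17.21
Step 4: [ClO] = 1/17.21 = 0.05809 M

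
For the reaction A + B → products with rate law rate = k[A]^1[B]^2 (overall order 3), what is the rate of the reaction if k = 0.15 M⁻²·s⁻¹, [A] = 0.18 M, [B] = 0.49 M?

0.006483 M/s

Step 1: The rate law is rate = k[A]^1[B]^2, overall order = 1+2 = 3
Step 2: Substitute values: rate = 0.15 × (0.18)^1 × (0.49)^2
Step 3: rate = 0.15 × 0.18 × 0.2401 = 0.0064827 M/s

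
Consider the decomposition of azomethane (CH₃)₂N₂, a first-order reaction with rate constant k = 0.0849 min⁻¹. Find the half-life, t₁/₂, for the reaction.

8.164 min

Step 1: For a first-order reaction, t₁/₂ = ln(2)/k
Step 2: t₁/₂ = ln(2)/0.0849
Step 3: t₁/₂ = 0.6931/0.0849 = 8.164 min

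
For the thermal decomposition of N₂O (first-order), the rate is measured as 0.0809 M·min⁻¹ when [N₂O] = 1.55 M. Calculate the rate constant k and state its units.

0.05219 min⁻¹

Step 1: rate = k[N₂O]^1, so k = rate / [N₂O]^1.
Step 2: k = 0.0809 / (1.55)^1 = 0.0809 / 1.55.
Step 3: k = 0.05219 min⁻¹.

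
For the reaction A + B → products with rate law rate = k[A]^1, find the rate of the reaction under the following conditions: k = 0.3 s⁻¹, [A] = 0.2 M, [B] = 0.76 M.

0.06 M/s

Step 1: The rate law is rate = k[A]^1
Step 2: Note that the rate does not depend on [B] (zero order in B).
Step 3: rate = 0.3 × (0.2)^1 = 0.06 M/s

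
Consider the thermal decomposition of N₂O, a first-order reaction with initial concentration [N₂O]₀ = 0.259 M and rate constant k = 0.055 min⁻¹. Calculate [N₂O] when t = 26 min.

0.06198 M

Step 1: For a first-order reaction: [N₂O] = [N₂O]₀ × e^(-kt)
Step 2: [N₂O] = 0.259 × e^(-0.055 × 26)
Step 3: [N₂O] = 0.259 × e^(-1.43)
Step 4: [N₂O] = 0.259 × 0.239309 = 0.06198 M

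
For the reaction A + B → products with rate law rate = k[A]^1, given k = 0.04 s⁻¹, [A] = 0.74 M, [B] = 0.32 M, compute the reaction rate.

0.0296 M/s

Step 1: The rate law is rate = k[A]^1
Step 2: Note that the rate does not depend on [B] (zero order in B).
Step 3: rate = 0.04 × (0.74)^1 = 0.0296 M/s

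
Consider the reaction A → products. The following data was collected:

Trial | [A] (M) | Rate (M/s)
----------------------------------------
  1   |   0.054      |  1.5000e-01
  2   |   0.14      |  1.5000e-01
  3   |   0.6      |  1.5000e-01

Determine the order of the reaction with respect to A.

zeroth order (0)

Step 1: Compare trials - when concentration changes, rate stays constant.
Step 2: rate₂/rate₁ = 1.5000e-01/1.5000e-01 = 1
Step 3: [A]₂/[A]₁ = 0.14/0.054 = 2.593
Step 4: Since rate ratio ≈ (conc ratio)^0, the reaction is zeroth order.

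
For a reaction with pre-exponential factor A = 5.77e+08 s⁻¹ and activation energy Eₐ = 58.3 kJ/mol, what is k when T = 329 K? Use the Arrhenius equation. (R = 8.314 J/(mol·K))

3.20e-01 s⁻¹

Step 1: Use the Arrhenius equation: k = A × exp(-Eₐ/RT)
Step 2: Convert Eₐ to J/mol: 58.3 kJ/mol = 58300 J/mol
Step 3: Calculate the exponent: -Eₐ/(RT) = -58300/(8.314 × 329) = -21.31389
Step 4: k = 5.77e+08 × exp(-21.31389)
Step 5: k = 5.77e+08 × 5.53981e-10 = 3.1965e-01 s⁻¹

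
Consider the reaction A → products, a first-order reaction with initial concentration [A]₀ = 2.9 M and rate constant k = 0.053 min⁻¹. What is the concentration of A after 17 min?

1.178 M

Step 1: For a first-order reaction: [A] = [A]₀ × e^(-kt)
Step 2: [A] = 2.9 × e^(-0.053 × 17)
Step 3: [A] = 2.9 × e^(-0.901)
Step 4: [A] = 2.9 × 0.406163 = 1.178 M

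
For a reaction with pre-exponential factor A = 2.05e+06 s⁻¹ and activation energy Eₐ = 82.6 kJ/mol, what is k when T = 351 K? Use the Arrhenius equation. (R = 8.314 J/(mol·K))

1.04e-06 s⁻¹

Step 1: Use the Arrhenius equation: k = A × exp(-Eₐ/RT)
Step 2: Convert Eₐ to J/mol: 82.6 kJ/mol = 82600 J/mol
Step 3: Calculate the exponent: -Eₐ/(RT) = -82600/(8.314 × 351) = -28.30498
Step 4: k = 2.05e+06 × exp(-28.30498)
Step 5: k = 2.05e+06 × 5.09687e-13 = 1.0449e-06 s⁻¹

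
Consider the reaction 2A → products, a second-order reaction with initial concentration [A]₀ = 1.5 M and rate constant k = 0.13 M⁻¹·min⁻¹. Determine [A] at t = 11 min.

0.4769 M

Step 1: For a second-order reaction: 1/[A] = 1/[A]₀ + kt
Step 2: 1/[A] = 1/1.5 + 0.13 × 11
Step 3: 1/[A] = 0.6667 + 1.43 = 2.097
Step 4: [A] = 1/2.097 = 0.4769 M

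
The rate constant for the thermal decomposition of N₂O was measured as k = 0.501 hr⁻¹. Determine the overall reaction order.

first order (1)

Step 1: The units of k for an nth-order reaction are (concentration)^(1-n)·(time)⁻¹.
Step 2: Here k has units hr⁻¹, so the concentration exponent is 0.
Step 3: 1 - n = 0 ⇒ n = 1. The reaction is first order.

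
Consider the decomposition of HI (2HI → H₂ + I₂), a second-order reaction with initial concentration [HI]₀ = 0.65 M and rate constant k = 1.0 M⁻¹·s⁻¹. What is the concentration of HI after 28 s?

0.03385 M

Step 1: For a second-order reaction: 1/[HI] = 1/[HI]₀ + kt
Step 2: 1/[HI] = 1/0.65 + 1.0 × 28
Step 3: 1/[HI] = 1.538 + 28 = 29.54
Step 4: [HI] = 1/29.54 = 0.03385 M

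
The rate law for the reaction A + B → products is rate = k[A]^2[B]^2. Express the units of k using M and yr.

M⁻³·yr⁻¹

Step 1: Overall order = 2 + 2 = 4.
Step 2: rate has units M·yr⁻¹; [A]^2[B]^2 has units M^4.
Step 3: k = rate/([A]^2[B]^2), so units of k = M^(1-4)·yr⁻¹ = M⁻³·yr⁻¹.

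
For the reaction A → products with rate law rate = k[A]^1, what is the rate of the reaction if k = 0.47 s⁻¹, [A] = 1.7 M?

0.799 M/s

Step 1: Identify the rate law: rate = k[A]^1
Step 2: Substitute values: rate = 0.47 × (1.7)^1
Step 3: Calculate: rate = 0.47 × 1.7 = 0.799 M/s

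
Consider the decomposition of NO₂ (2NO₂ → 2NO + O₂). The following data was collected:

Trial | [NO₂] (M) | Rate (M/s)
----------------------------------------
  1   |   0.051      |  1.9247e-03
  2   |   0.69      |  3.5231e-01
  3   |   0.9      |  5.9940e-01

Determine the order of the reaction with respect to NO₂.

second order (2)

Step 1: Compare trials to find order n where rate₂/rate₁ = ([NO₂]₂/[NO₂]₁)^n
Step 2: rate₂/rate₁ = 3.5231e-01/1.9247e-03 = 183
Step 3: [NO₂]₂/[NO₂]₁ = 0.69/0.051 = 13.53
Step 4: n = ln(183)/ln(13.53) = 2.00 ≈ 2
Step 5: The reaction is second order in NO₂.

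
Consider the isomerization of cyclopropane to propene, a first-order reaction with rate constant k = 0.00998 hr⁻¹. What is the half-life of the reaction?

69.45 hr

Step 1: For a first-order reaction, t₁/₂ = ln(2)/k
Step 2: t₁/₂ = ln(2)/0.00998
Step 3: t₁/₂ = 0.6931/0.00998 = 69.45 hr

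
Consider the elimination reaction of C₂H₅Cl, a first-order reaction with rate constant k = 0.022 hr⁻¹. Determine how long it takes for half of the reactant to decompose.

31.51 hr

Step 1: For a first-order reaction, t₁/₂ = ln(2)/k
Step 2: t₁/₂ = ln(2)/0.022
Step 3: t₁/₂ = 0.6931/0.022 = 31.51 hr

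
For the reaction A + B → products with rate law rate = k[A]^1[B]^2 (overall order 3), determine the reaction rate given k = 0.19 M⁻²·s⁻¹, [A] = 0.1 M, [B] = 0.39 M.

0.00289 M/s

Step 1: The rate law is rate = k[A]^1[B]^2, overall order = 1+2 = 3
Step 2: Substitute values: rate = 0.19 × (0.1)^1 × (0.39)^2
Step 3: rate = 0.19 × 0.1 × 0.1521 = 0.0028899 M/s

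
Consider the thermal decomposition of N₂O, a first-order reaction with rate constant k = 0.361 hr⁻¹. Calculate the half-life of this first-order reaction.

1.92 hr

Step 1: For a first-order reaction, t₁/₂ = ln(2)/k
Step 2: t₁/₂ = ln(2)/0.361
Step 3: t₁/₂ = 0.6931/0.361 = 1.92 hr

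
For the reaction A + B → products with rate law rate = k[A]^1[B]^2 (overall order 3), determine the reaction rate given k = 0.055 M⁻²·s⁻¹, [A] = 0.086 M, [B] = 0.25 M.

0.0002956 M/s

Step 1: The rate law is rate = k[A]^1[B]^2, overall order = 1+2 = 3
Step 2: Substitute values: rate = 0.055 × (0.086)^1 × (0.25)^2
Step 3: rate = 0.055 × 0.086 × 0.0625 = 0.000295625 M/s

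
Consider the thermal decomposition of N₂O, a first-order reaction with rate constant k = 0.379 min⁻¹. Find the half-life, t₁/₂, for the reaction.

1.829 min

Step 1: For a first-order reaction, t₁/₂ = ln(2)/k
Step 2: t₁/₂ = ln(2)/0.379
Step 3: t₁/₂ = 0.6931/0.379 = 1.829 min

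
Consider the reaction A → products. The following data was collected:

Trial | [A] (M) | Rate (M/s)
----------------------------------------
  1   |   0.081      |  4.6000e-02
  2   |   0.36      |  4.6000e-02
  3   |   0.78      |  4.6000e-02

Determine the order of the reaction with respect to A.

zeroth order (0)

Step 1: Compare trials - when concentration changes, rate stays constant.
Step 2: rate₂/rate₁ = 4.6000e-02/4.6000e-02 = 1
Step 3: [A]₂/[A]₁ = 0.36/0.081 = 4.444
Step 4: Since rate ratio ≈ (conc ratio)^0, the reaction is zeroth order.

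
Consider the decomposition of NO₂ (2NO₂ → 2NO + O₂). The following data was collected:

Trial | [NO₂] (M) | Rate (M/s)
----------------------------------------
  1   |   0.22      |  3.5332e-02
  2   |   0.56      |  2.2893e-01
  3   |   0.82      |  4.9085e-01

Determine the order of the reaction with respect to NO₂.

second order (2)

Step 1: Compare trials to find order n where rate₂/rate₁ = ([NO₂]₂/[NO₂]₁)^n
Step 2: rate₂/rate₁ = 2.2893e-01/3.5332e-02 = 6.479
Step 3: [NO₂]₂/[NO₂]₁ = 0.56/0.22 = 2.545
Step 4: n = ln(6.479)/ln(2.545) = 2.00 ≈ 2
Step 5: The reaction is second order in NO₂.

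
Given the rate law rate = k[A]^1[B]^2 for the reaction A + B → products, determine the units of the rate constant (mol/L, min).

(mol/L)⁻²·min⁻¹

Step 1: Overall order = 1 + 2 = 3.
Step 2: rate has units mol/L·min⁻¹; [A]^1[B]^2 has units (mol/L)^3.
Step 3: k = rate/([A]^1[B]^2), so units of k = (mol/L)^(1-3)·min⁻¹ = (mol/L)⁻²·min⁻¹.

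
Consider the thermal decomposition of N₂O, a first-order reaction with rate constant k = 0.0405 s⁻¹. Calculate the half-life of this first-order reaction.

17.11 s

Step 1: For a first-order reaction, t₁/₂ = ln(2)/k
Step 2: t₁/₂ = ln(2)/0.0405
Step 3: t₁/₂ = 0.6931/0.0405 = 17.11 s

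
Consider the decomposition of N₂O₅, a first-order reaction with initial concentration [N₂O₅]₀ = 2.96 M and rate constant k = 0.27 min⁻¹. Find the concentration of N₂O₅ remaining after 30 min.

0.0008985 M

Step 1: For a first-order reaction: [N₂O₅] = [N₂O₅]₀ × e^(-kt)
Step 2: [N₂O₅] = 2.96 × e^(-0.27 × 30)
Step 3: [N₂O₅] = 2.96 × e^(-8.1)
Step 4: [N₂O₅] = 2.96 × 0.000303539 = 0.0008985 M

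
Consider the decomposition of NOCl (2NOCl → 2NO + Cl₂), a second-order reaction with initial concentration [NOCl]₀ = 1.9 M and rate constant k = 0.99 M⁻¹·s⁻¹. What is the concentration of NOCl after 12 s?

0.0806 M

Step 1: For a second-order reaction: 1/[NOCl] = 1/[NOCl]₀ + kt
Step 2: 1/[NOCl] = 1/1.9 + 0.99 × 12
Step 3: 1/[NOCl] = 0.5263 + 11.88 = 12.41
Step 4: [NOCl] = 1/12.41 = 0.0806 M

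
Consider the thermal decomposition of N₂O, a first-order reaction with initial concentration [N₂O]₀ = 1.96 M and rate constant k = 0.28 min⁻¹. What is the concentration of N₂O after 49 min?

2.156e-06 M

Step 1: For a first-order reaction: [N₂O] = [N₂O]₀ × e^(-kt)
Step 2: [N₂O] = 1.96 × e^(-0.28 × 49)
Step 3: [N₂O] = 1.96 × e^(-13.72)
Step 4: [N₂O] = 1.96 × 1.10022e-06 = 2.156e-06 M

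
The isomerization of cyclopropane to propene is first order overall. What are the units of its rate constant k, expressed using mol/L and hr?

hr⁻¹

Step 1: For overall order n, rate = k × (concentration)^n.
Step 2: Rate has units mol/L·hr⁻¹; concentration term has units (mol/L)^1.
Step 3: k = rate / (concentration)^n, so units of k = (mol/L)^(1-1)·hr⁻¹ = hr⁻¹.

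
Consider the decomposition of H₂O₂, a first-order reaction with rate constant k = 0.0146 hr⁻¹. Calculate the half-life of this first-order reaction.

47.48 hr

Step 1: For a first-order reaction, t₁/₂ = ln(2)/k
Step 2: t₁/₂ = ln(2)/0.0146
Step 3: t₁/₂ = 0.6931/0.0146 = 47.48 hr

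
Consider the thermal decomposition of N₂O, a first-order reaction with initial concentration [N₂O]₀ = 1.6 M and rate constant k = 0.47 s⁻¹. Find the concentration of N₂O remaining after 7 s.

0.05961 M

Step 1: For a first-order reaction: [N₂O] = [N₂O]₀ × e^(-kt)
Step 2: [N₂O] = 1.6 × e^(-0.47 × 7)
Step 3: [N₂O] = 1.6 × e^(-3.29)
Step 4: [N₂O] = 1.6 × 0.0372538 = 0.05961 M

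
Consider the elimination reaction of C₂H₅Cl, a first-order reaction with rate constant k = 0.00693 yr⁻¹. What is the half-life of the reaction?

100 yr

Step 1: For a first-order reaction, t₁/₂ = ln(2)/k
Step 2: t₁/₂ = ln(2)/0.00693
Step 3: t₁/₂ = 0.6931/0.00693 = 100 yr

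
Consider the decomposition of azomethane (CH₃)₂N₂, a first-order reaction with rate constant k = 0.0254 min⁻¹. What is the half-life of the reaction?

27.29 min

Step 1: For a first-order reaction, t₁/₂ = ln(2)/k
Step 2: t₁/₂ = ln(2)/0.0254
Step 3: t₁/₂ = 0.6931/0.0254 = 27.29 min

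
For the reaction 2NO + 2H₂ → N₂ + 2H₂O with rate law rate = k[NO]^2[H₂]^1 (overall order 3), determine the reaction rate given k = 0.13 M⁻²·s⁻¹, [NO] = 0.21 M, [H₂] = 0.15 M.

0.0008599 M/s

Step 1: The rate law is rate = k[NO]^2[H₂]^1, overall order = 2+1 = 3
Step 2: Substitute values: rate = 0.13 × (0.21)^2 × (0.15)^1
Step 3: rate = 0.13 × 0.0441 × 0.15 = 0.00085995 M/s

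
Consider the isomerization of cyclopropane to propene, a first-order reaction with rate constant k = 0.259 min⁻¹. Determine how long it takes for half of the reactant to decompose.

2.676 min

Step 1: For a first-order reaction, t₁/₂ = ln(2)/k
Step 2: t₁/₂ = ln(2)/0.259
Step 3: t₁/₂ = 0.6931/0.259 = 2.676 min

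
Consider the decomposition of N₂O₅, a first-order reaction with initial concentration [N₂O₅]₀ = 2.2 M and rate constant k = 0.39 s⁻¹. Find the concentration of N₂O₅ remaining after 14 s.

0.009358 M

Step 1: For a first-order reaction: [N₂O₅] = [N₂O₅]₀ × e^(-kt)
Step 2: [N₂O₅] = 2.2 × e^(-0.39 × 14)
Step 3: [N₂O₅] = 2.2 × e^(-5.46)
Step 4: [N₂O₅] = 2.2 × 0.00425356 = 0.009358 M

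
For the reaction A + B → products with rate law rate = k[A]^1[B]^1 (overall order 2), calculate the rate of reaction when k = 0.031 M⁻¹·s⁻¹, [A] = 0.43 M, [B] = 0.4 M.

0.005332 M/s

Step 1: The rate law is rate = k[A]^1[B]^1, overall order = 1+1 = 2
Step 2: Substitute values: rate = 0.031 × (0.43)^1 × (0.4)^1
Step 3: rate = 0.031 × 0.43 × 0.4 = 0.005332 M/s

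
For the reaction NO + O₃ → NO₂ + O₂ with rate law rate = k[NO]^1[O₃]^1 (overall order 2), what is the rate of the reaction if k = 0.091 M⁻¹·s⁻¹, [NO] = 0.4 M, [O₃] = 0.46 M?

0.01674 M/s

Step 1: The rate law is rate = k[NO]^1[O₃]^1, overall order = 1+1 = 2
Step 2: Substitute values: rate = 0.091 × (0.4)^1 × (0.46)^1
Step 3: rate = 0.091 × 0.4 × 0.46 = 0.016744 M/s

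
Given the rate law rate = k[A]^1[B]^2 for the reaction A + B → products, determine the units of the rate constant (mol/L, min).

(mol/L)⁻²·min⁻¹

Step 1: Overall order = 1 + 2 = 3.
Step 2: rate has units mol/L·min⁻¹; [A]^1[B]^2 has units (mol/L)^3.
Step 3: k = rate/([A]^1[B]^2), so units of k = (mol/L)^(1-3)·min⁻¹ = (mol/L)⁻²·min⁻¹.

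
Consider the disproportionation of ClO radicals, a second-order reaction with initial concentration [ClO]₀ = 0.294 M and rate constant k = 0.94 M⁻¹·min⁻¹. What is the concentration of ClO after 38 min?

0.02556 M

Step 1: For a second-order reaction: 1/[ClO] = 1/[ClO]₀ + kt
Step 2: 1/[ClO] = 1/0.294 + 0.94 × 38
Step 3: 1/[ClO] = 3.401 + 35.72 = 39.12
Step 4: [ClO] = 1/39.12 = 0.02556 M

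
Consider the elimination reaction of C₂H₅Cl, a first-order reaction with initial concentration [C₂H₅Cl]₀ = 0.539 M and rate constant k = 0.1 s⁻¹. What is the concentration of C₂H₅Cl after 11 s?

0.1794 M

Step 1: For a first-order reaction: [C₂H₅Cl] = [C₂H₅Cl]₀ × e^(-kt)
Step 2: [C₂H₅Cl] = 0.539 × e^(-0.1 × 11)
Step 3: [C₂H₅Cl] = 0.539 × e^(-1.1)
Step 4: [C₂H₅Cl] = 0.539 × 0.332871 = 0.1794 M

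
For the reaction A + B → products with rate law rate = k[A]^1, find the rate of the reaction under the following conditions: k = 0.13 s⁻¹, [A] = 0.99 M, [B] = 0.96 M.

0.1287 M/s

Step 1: The rate law is rate = k[A]^1
Step 2: Note that the rate does not depend on [B] (zero order in B).
Step 3: rate = 0.13 × (0.99)^1 = 0.1287 M/s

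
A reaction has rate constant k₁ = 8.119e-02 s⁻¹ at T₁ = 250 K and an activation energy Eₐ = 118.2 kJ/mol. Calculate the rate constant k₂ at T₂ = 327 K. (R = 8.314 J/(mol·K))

5.310e+04 s⁻¹

Step 1: Use the two-temperature Arrhenius form: ln(k₂/k₁) = -Eₐ/R × (1/T₂ - 1/T₁)
Step 2: Convert Eₐ to J/mol: 118.2 kJ/mol = 118200 J/mol
Step 3: 1/T₂ - 1/T₁ = 1/327 - 1/250 = -9.418960e-04 K⁻¹
Step 4: ln(k₂/k₁) = -118200/8.314 × -9.418960e-04 = 13.39092
Step 5: k₂ = k₁ × exp(13.39092) = 8.119e-02 × 6.54038e+05 = 5.310e+04 s⁻¹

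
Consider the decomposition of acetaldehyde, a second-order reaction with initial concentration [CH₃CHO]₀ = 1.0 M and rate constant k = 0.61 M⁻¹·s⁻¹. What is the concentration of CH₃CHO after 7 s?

0.1898 M

Step 1: For a second-order reaction: 1/[CH₃CHO] = 1/[CH₃CHO]₀ + kt
Step 2: 1/[CH₃CHO] = 1/1.0 + 0.61 × 7
Step 3: 1/[CH₃CHO] = 1 + 4.27 = 5.27
Step 4: [CH₃CHO] = 1/5.27 = 0.1898 M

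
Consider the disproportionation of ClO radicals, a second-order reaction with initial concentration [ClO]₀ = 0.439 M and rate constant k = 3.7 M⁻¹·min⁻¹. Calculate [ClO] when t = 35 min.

0.007589 M

Step 1: For a second-order reaction: 1/[ClO] = 1/[ClO]₀ + kt
Step 2: 1/[ClO] = 1/0.439 + 3.7 × 35
Step 3: 1/[ClO] = 2.278 + 129.5 = 131.8
Step 4: [ClO] = 1/131.8 = 0.007589 M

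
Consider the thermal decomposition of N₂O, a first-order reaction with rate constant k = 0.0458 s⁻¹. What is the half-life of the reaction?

15.13 s

Step 1: For a first-order reaction, t₁/₂ = ln(2)/k
Step 2: t₁/₂ = ln(2)/0.0458
Step 3: t₁/₂ = 0.6931/0.0458 = 15.13 s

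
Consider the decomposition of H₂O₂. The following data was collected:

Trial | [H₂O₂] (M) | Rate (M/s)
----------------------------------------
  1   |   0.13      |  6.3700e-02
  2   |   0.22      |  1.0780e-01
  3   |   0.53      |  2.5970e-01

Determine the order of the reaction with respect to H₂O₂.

first order (1)

Step 1: Compare trials to find order n where rate₂/rate₁ = ([H₂O₂]₂/[H₂O₂]₁)^n
Step 2: rate₂/rate₁ = 1.0780e-01/6.3700e-02 = 1.692
Step 3: [H₂O₂]₂/[H₂O₂]₁ = 0.22/0.13 = 1.692
Step 4: n = ln(1.692)/ln(1.692) = 1.00 ≈ 1
Step 5: The reaction is first order in H₂O₂.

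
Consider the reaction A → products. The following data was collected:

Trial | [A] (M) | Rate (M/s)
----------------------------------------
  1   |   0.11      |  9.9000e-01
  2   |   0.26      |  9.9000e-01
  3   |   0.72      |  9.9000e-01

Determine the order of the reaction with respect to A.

zeroth order (0)

Step 1: Compare trials - when concentration changes, rate stays constant.
Step 2: rate₂/rate₁ = 9.9000e-01/9.9000e-01 = 1
Step 3: [A]₂/[A]₁ = 0.26/0.11 = 2.364
Step 4: Since rate ratio ≈ (conc ratio)^0, the reaction is zeroth order.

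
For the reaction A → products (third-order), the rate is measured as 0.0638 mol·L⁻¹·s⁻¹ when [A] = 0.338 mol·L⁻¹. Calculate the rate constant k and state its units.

1.652 (mol·L⁻¹)⁻²·s⁻¹

Step 1: rate = k[A]^3, so k = rate / [A]^3.
Step 2: k = 0.0638 / (0.338)^3 = 0.0638 / 0.03861.
Step 3: k = 1.652 (mol·L⁻¹)⁻²·s⁻¹.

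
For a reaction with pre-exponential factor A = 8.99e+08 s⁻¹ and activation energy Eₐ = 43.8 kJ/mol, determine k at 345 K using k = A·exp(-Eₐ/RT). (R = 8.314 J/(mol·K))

2.10e+02 s⁻¹

Step 1: Use the Arrhenius equation: k = A × exp(-Eₐ/RT)
Step 2: Convert Eₐ to J/mol: 43.8 kJ/mol = 43800 J/mol
Step 3: Calculate the exponent: -Eₐ/(RT) = -43800/(8.314 × 345) = -15.27021
Step 4: k = 8.99e+08 × exp(-15.27021)
Step 5: k = 8.99e+08 × 2.33471e-07 = 2.0989e+02 s⁻¹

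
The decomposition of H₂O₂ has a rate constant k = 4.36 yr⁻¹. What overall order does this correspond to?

first order (1)

Step 1: The units of k for an nth-order reaction are (concentration)^(1-n)·(time)⁻¹.
Step 2: Here k has units yr⁻¹, so the concentration exponent is 0.
Step 3: 1 - n = 0 ⇒ n = 1. The reaction is first order.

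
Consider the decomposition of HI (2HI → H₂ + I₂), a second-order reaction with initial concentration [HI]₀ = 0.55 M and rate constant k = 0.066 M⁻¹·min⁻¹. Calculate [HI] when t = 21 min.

0.3121 M

Step 1: For a second-order reaction: 1/[HI] = 1/[HI]₀ + kt
Step 2: 1/[HI] = 1/0.55 + 0.066 × 21
Step 3: 1/[HI] = 1.818 + 1.386 = 3.204
Step 4: [HI] = 1/3.204 = 0.3121 M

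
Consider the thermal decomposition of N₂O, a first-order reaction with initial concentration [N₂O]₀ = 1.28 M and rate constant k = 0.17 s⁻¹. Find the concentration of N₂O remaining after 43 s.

0.0008561 M

Step 1: For a first-order reaction: [N₂O] = [N₂O]₀ × e^(-kt)
Step 2: [N₂O] = 1.28 × e^(-0.17 × 43)
Step 3: [N₂O] = 1.28 × e^(-7.31)
Step 4: [N₂O] = 1.28 × 0.000668817 = 0.0008561 M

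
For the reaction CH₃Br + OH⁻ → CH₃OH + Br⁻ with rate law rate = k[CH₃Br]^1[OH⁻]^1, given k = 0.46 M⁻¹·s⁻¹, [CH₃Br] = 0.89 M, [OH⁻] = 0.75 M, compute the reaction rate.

0.3071 M/s

Step 1: The rate law is rate = k[CH₃Br]^1[OH⁻]^1
Step 2: Substitute: rate = 0.46 × (0.89)^1 × (0.75)^1
Step 3: rate = 0.46 × 0.89 × 0.75 = 0.30705 M/s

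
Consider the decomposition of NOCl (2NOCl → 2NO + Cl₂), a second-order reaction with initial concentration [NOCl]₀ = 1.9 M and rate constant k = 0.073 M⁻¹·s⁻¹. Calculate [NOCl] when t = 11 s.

0.7523 M

Step 1: For a second-order reaction: 1/[NOCl] = 1/[NOCl]₀ + kt
Step 2: 1/[NOCl] = 1/1.9 + 0.073 × 11
Step 3: 1/[NOCl] = 0.5263 + 0.803 = 1.329
Step 4: [NOCl] = 1/1.329 = 0.7523 M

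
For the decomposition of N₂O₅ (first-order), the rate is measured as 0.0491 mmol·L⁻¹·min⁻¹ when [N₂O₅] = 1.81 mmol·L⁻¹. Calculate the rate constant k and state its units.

0.02713 min⁻¹

Step 1: rate = k[N₂O₅]^1, so k = rate / [N₂O₅]^1.
Step 2: k = 0.0491 / (1.81)^1 = 0.0491 / 1.81.
Step 3: k = 0.02713 min⁻¹.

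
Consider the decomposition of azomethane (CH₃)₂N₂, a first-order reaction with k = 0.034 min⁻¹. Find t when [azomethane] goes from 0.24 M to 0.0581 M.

41.72 min

Step 1: For first-order: t = ln([azomethane]₀/[azomethane])/k
Step 2: t = ln(0.24/0.0581)/0.034
Step 3: t = ln(4.131)/0.034
Step 4: t = 1.418/0.034 = 41.72 min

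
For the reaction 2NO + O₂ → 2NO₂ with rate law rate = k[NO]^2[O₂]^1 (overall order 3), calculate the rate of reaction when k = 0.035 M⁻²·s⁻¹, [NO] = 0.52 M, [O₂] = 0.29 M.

0.002745 M/s

Step 1: The rate law is rate = k[NO]^2[O₂]^1, overall order = 2+1 = 3
Step 2: Substitute values: rate = 0.035 × (0.52)^2 × (0.29)^1
Step 3: rate = 0.035 × 0.2704 × 0.29 = 0.00274456 M/s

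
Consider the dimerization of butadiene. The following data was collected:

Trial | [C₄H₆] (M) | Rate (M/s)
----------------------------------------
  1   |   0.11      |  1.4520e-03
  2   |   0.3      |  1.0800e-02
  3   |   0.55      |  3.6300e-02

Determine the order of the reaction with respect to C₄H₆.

second order (2)

Step 1: Compare trials to find order n where rate₂/rate₁ = ([C₄H₆]₂/[C₄H₆]₁)^n
Step 2: rate₂/rate₁ = 1.0800e-02/1.4520e-03 = 7.438
Step 3: [C₄H₆]₂/[C₄H₆]₁ = 0.3/0.11 = 2.727
Step 4: n = ln(7.438)/ln(2.727) = 2.00 ≈ 2
Step 5: The reaction is second order in C₄H₆.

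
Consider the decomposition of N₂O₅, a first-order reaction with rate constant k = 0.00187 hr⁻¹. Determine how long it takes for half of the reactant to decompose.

370.7 hr

Step 1: For a first-order reaction, t₁/₂ = ln(2)/k
Step 2: t₁/₂ = ln(2)/0.00187
Step 3: t₁/₂ = 0.6931/0.00187 = 370.7 hr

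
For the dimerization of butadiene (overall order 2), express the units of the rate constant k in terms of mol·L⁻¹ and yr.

(mol·L⁻¹)⁻¹·yr⁻¹

Step 1: For overall order n, rate = k × (concentration)^n.
Step 2: Rate has units mol·L⁻¹·yr⁻¹; concentration term has units (mol·L⁻¹)^2.
Step 3: k = rate / (concentration)^n, so units of k = (mol·L⁻¹)^(1-2)·yr⁻¹ = (mol·L⁻¹)⁻¹·yr⁻¹.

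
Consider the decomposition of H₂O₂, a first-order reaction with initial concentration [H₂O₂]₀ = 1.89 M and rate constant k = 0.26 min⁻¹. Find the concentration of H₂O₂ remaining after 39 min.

7.46e-05 M

Step 1: For a first-order reaction: [H₂O₂] = [H₂O₂]₀ × e^(-kt)
Step 2: [H₂O₂] = 1.89 × e^(-0.26 × 39)
Step 3: [H₂O₂] = 1.89 × e^(-10.14)
Step 4: [H₂O₂] = 1.89 × 3.94688e-05 = 7.46e-05 M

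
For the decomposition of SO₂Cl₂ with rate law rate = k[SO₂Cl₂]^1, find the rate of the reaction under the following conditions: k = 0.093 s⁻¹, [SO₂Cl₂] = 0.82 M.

0.07626 M/s

Step 1: Identify the rate law: rate = k[SO₂Cl₂]^1
Step 2: Substitute values: rate = 0.093 × (0.82)^1
Step 3: Calculate: rate = 0.093 × 0.82 = 0.07626 M/s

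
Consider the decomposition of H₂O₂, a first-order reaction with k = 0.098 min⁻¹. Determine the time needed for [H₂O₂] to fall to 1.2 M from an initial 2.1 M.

5.71 min

Step 1: For first-order: t = ln([H₂O₂]₀/[H₂O₂])/k
Step 2: t = ln(2.1/1.2)/0.098
Step 3: t = ln(1.75)/0.098
Step 4: t = 0.5596/0.098 = 5.71 min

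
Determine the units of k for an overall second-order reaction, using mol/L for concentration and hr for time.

(mol/L)⁻¹·hr⁻¹

Step 1: For overall order n, rate = k × (concentration)^n.
Step 2: Rate has units mol/L·hr⁻¹; concentration term has units (mol/L)^2.
Step 3: k = rate / (concentration)^n, so units of k = (mol/L)^(1-2)·hr⁻¹ = (mol/L)⁻¹·hr⁻¹.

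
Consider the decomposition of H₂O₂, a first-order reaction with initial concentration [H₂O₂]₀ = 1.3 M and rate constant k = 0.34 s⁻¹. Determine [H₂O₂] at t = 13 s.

0.01564 M

Step 1: For a first-order reaction: [H₂O₂] = [H₂O₂]₀ × e^(-kt)
Step 2: [H₂O₂] = 1.3 × e^(-0.34 × 13)
Step 3: [H₂O₂] = 1.3 × e^(-4.42)
Step 4: [H₂O₂] = 1.3 × 0.0120342 = 0.01564 M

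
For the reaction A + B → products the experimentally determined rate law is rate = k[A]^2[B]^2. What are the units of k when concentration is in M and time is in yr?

M⁻³·yr⁻¹

Step 1: Overall order = 2 + 2 = 4.
Step 2: rate has units M·yr⁻¹; [A]^2[B]^2 has units M^4.
Step 3: k = rate/([A]^2[B]^2), so units of k = M^(1-4)·yr⁻¹ = M⁻³·yr⁻¹.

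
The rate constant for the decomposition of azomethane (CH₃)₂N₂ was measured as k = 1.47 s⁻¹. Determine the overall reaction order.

first order (1)

Step 1: The units of k for an nth-order reaction are (concentration)^(1-n)·(time)⁻¹.
Step 2: Here k has units s⁻¹, so the concentration exponent is 0.
Step 3: 1 - n = 0 ⇒ n = 1. The reaction is first order.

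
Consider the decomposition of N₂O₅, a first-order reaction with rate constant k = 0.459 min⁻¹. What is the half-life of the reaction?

1.51 min

Step 1: For a first-order reaction, t₁/₂ = ln(2)/k
Step 2: t₁/₂ = ln(2)/0.459
Step 3: t₁/₂ = 0.6931/0.459 = 1.51 min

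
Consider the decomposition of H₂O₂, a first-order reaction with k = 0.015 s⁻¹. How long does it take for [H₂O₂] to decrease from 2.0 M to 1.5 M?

19.18 s

Step 1: For first-order: t = ln([H₂O₂]₀/[H₂O₂])/k
Step 2: t = ln(2.0/1.5)/0.015
Step 3: t = ln(1.333)/0.015
Step 4: t = 0.2877/0.015 = 19.18 s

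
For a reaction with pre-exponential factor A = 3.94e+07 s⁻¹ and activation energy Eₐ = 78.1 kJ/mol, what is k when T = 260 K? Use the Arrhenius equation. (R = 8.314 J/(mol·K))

8.02e-09 s⁻¹

Step 1: Use the Arrhenius equation: k = A × exp(-Eₐ/RT)
Step 2: Convert Eₐ to J/mol: 78.1 kJ/mol = 78100 J/mol
Step 3: Calculate the exponent: -Eₐ/(RT) = -78100/(8.314 × 260) = -36.12998
Step 4: k = 3.94e+07 × exp(-36.12998)
Step 5: k = 3.94e+07 × 2.03680e-16 = 8.0250e-09 s⁻¹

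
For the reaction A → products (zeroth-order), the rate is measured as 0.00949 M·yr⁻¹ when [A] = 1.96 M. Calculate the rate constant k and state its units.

0.00949 M·yr⁻¹

Step 1: For a zeroth-order reaction, rate = k (independent of concentration).
Step 2: k = rate = 0.00949 M·yr⁻¹.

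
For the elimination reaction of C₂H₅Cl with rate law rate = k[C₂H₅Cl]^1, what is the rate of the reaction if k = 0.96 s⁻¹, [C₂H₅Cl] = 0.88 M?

0.8448 M/s

Step 1: Identify the rate law: rate = k[C₂H₅Cl]^1
Step 2: Substitute values: rate = 0.96 × (0.88)^1
Step 3: Calculate: rate = 0.96 × 0.88 = 0.8448 M/s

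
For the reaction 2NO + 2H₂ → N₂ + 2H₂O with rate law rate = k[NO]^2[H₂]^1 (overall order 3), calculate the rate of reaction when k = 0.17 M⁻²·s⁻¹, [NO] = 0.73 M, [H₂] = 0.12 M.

0.01087 M/s

Step 1: The rate law is rate = k[NO]^2[H₂]^1, overall order = 2+1 = 3
Step 2: Substitute values: rate = 0.17 × (0.73)^2 × (0.12)^1
Step 3: rate = 0.17 × 0.5329 × 0.12 = 0.0108712 M/s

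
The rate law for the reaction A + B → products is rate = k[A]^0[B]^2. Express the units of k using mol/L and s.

(mol/L)⁻¹·s⁻¹

Step 1: Overall order = 0 + 2 = 2.
Step 2: rate has units mol/L·s⁻¹; [A]^0[B]^2 has units (mol/L)^2.
Step 3: k = rate/([A]^0[B]^2), so units of k = (mol/L)^(1-2)·s⁻¹ = (mol/L)⁻¹·s⁻¹.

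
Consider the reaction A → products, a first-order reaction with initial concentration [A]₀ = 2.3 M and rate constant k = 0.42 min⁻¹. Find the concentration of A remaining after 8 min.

0.07989 M

Step 1: For a first-order reaction: [A] = [A]₀ × e^(-kt)
Step 2: [A] = 2.3 × e^(-0.42 × 8)
Step 3: [A] = 2.3 × e^(-3.36)
Step 4: [A] = 2.3 × 0.0347353 = 0.07989 M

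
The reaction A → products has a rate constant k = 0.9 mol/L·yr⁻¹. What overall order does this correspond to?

zeroth order (0)

Step 1: The units of k for an nth-order reaction are (concentration)^(1-n)·(time)⁻¹.
Step 2: Here k has units mol/L·yr⁻¹, so the concentration exponent is 1.
Step 3: 1 - n = 1 ⇒ n = 0. The reaction is zeroth order.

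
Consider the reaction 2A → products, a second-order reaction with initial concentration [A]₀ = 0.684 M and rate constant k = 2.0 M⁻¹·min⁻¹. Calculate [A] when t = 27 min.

0.01803 M

Step 1: For a second-order reaction: 1/[A] = 1/[A]₀ + kt
Step 2: 1/[A] = 1/0.684 + 2.0 × 27
Step 3: 1/[A] = 1.462 + 54 = 55.46
Step 4: [A] = 1/55.46 = 0.01803 M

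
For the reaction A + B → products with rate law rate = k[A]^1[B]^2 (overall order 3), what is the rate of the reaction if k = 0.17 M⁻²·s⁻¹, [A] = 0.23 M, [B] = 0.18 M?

0.001267 M/s

Step 1: The rate law is rate = k[A]^1[B]^2, overall order = 1+2 = 3
Step 2: Substitute values: rate = 0.17 × (0.23)^1 × (0.18)^2
Step 3: rate = 0.17 × 0.23 × 0.0324 = 0.00126684 M/s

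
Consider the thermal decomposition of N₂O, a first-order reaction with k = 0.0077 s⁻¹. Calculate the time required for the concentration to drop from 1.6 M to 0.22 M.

257.7 s

Step 1: For first-order: t = ln([N₂O]₀/[N₂O])/k
Step 2: t = ln(1.6/0.22)/0.0077
Step 3: t = ln(7.273)/0.0077
Step 4: t = 1.984/0.0077 = 257.7 s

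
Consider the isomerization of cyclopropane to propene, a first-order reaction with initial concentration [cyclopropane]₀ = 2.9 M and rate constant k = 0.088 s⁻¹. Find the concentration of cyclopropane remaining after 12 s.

1.009 M

Step 1: For a first-order reaction: [cyclopropane] = [cyclopropane]₀ × e^(-kt)
Step 2: [cyclopropane] = 2.9 × e^(-0.088 × 12)
Step 3: [cyclopropane] = 2.9 × e^(-1.056)
Step 4: [cyclopropane] = 2.9 × 0.347844 = 1.009 M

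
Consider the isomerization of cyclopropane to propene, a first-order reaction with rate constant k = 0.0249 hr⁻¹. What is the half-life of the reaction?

27.84 hr

Step 1: For a first-order reaction, t₁/₂ = ln(2)/k
Step 2: t₁/₂ = ln(2)/0.0249
Step 3: t₁/₂ = 0.6931/0.0249 = 27.84 hr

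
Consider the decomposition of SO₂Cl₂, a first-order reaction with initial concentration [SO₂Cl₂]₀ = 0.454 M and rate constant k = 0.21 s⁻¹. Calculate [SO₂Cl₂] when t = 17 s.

0.01278 M

Step 1: For a first-order reaction: [SO₂Cl₂] = [SO₂Cl₂]₀ × e^(-kt)
Step 2: [SO₂Cl₂] = 0.454 × e^(-0.21 × 17)
Step 3: [SO₂Cl₂] = 0.454 × e^(-3.57)
Step 4: [SO₂Cl₂] = 0.454 × 0.0281559 = 0.01278 M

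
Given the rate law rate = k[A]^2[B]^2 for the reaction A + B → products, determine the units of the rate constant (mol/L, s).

(mol/L)⁻³·s⁻¹

Step 1: Overall order = 2 + 2 = 4.
Step 2: rate has units mol/L·s⁻¹; [A]^2[B]^2 has units (mol/L)^4.
Step 3: k = rate/([A]^2[B]^2), so units of k = (mol/L)^(1-4)·s⁻¹ = (mol/L)⁻³·s⁻¹.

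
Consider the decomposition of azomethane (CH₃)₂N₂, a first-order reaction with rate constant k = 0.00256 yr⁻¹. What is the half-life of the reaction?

270.8 yr

Step 1: For a first-order reaction, t₁/₂ = ln(2)/k
Step 2: t₁/₂ = ln(2)/0.00256
Step 3: t₁/₂ = 0.6931/0.00256 = 270.8 yr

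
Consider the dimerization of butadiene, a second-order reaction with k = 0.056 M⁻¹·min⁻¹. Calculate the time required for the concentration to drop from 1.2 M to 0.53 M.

18.81 min

Step 1: For second-order: t = (1/[C₄H₆] - 1/[C₄H₆]₀)/k
Step 2: t = (1/0.53 - 1/1.2)/0.056
Step 3: t = (1.887 - 0.8333)/0.056
Step 4: t = 1.053/0.056 = 18.81 min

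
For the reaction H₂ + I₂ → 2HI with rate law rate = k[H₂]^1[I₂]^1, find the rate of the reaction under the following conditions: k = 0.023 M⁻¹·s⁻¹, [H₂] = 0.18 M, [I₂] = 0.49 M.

0.002029 M/s

Step 1: The rate law is rate = k[H₂]^1[I₂]^1
Step 2: Substitute: rate = 0.023 × (0.18)^1 × (0.49)^1
Step 3: rate = 0.023 × 0.18 × 0.49 = 0.0020286 M/s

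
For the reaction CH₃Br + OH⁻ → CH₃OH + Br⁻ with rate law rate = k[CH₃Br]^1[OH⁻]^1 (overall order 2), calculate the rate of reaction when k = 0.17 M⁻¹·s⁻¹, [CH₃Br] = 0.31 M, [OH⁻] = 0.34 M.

0.01792 M/s

Step 1: The rate law is rate = k[CH₃Br]^1[OH⁻]^1, overall order = 1+1 = 2
Step 2: Substitute values: rate = 0.17 × (0.31)^1 × (0.34)^1
Step 3: rate = 0.17 × 0.31 × 0.34 = 0.017918 M/s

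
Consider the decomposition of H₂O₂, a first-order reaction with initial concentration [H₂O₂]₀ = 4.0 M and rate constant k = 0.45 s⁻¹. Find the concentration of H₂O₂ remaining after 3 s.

1.037 M

Step 1: For a first-order reaction: [H₂O₂] = [H₂O₂]₀ × e^(-kt)
Step 2: [H₂O₂] = 4.0 × e^(-0.45 × 3)
Step 3: [H₂O₂] = 4.0 × e^(-1.35)
Step 4: [H₂O₂] = 4.0 × 0.25924 = 1.037 M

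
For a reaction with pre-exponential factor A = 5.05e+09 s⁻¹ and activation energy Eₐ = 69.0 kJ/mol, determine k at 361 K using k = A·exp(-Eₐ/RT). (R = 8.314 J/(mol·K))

5.24e-01 s⁻¹

Step 1: Use the Arrhenius equation: k = A × exp(-Eₐ/RT)
Step 2: Convert Eₐ to J/mol: 69.0 kJ/mol = 69000 J/mol
Step 3: Calculate the exponent: -Eₐ/(RT) = -69000/(8.314 × 361) = -22.98962
Step 4: k = 5.05e+09 × exp(-22.98962)
Step 5: k = 5.05e+09 × 1.03690e-10 = 5.2363e-01 s⁻¹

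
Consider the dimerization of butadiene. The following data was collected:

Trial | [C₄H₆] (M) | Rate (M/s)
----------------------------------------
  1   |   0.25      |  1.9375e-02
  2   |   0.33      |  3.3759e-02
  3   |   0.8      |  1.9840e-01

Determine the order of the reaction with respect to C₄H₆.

second order (2)

Step 1: Compare trials to find order n where rate₂/rate₁ = ([C₄H₆]₂/[C₄H₆]₁)^n
Step 2: rate₂/rate₁ = 3.3759e-02/1.9375e-02 = 1.742
Step 3: [C₄H₆]₂/[C₄H₆]₁ = 0.33/0.25 = 1.32
Step 4: n = ln(1.742)/ln(1.32) = 2.00 ≈ 2
Step 5: The reaction is second order in C₄H₆.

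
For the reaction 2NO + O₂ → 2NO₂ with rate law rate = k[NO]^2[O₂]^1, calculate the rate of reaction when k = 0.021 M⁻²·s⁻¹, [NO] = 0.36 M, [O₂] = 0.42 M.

0.001143 M/s

Step 1: The rate law is rate = k[NO]^2[O₂]^1
Step 2: Substitute: rate = 0.021 × (0.36)^2 × (0.42)^1
Step 3: rate = 0.021 × 0.1296 × 0.42 = 0.00114307 M/s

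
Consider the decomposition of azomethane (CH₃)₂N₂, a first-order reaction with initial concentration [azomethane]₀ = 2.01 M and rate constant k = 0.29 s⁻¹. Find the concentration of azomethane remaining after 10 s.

0.1106 M

Step 1: For a first-order reaction: [azomethane] = [azomethane]₀ × e^(-kt)
Step 2: [azomethane] = 2.01 × e^(-0.29 × 10)
Step 3: [azomethane] = 2.01 × e^(-2.9)
Step 4: [azomethane] = 2.01 × 0.0550232 = 0.1106 M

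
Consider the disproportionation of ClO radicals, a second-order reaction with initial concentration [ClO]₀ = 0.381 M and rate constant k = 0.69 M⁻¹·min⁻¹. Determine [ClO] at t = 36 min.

0.03641 M

Step 1: For a second-order reaction: 1/[ClO] = 1/[ClO]₀ + kt
Step 2: 1/[ClO] = 1/0.381 + 0.69 × 36
Step 3: 1/[ClO] = 2.625 + 24.84 = 27.46
Step 4: [ClO] = 1/27.46 = 0.03641 M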